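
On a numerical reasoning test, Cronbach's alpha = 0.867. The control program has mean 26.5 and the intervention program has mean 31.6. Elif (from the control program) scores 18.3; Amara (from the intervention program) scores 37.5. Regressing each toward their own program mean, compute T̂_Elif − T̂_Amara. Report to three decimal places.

-17.325

T̂_Elif = 0.867(18.3) + 0.133(26.5) = 19.39060
T̂_Amara = 0.867(37.5) + 0.133(31.6) = 36.71530
Difference = 19.39060 − 36.71530 = -17.32470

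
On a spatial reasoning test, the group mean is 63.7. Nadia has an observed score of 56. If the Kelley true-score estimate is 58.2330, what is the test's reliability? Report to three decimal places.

0.710

T̂ = ρX + (1 − ρ)μ  ⇒  T̂ − μ = ρ(X − μ)
ρ = (T̂ − μ)/(X − μ) = (58.2330 − 63.7) / (56 − 63.7) = -5.4670 / -7.7 = 0.71000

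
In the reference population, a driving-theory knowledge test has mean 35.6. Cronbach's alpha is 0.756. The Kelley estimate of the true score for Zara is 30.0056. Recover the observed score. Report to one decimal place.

28.2

T̂ = ρX + (1 − ρ)μ  ⇒  X = (T̂ − (1 − ρ)μ) / ρ
X = (30.0056 − 0.244 × 35.6) / 0.756 = (30.0056 − 8.6864) / 0.756 = 21.3192 / 0.756 = 28.200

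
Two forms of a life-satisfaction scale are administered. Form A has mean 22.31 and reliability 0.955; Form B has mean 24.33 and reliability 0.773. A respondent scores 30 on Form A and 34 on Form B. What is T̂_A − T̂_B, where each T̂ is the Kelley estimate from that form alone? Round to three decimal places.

T̂_A = 0.955(30) + 0.045(22.31) = 29.65395
T̂_B = 0.773(34) + 0.227(24.33) = 31.80491
T̂_A − T̂_B = -2.15096

-2.151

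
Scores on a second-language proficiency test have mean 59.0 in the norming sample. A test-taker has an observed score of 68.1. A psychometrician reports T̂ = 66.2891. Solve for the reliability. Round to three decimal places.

T̂ = ρX + (1 − ρ)μ  ⇒  T̂ − μ = ρ(X − μ)
ρ = (T̂ − μ)/(X − μ) = (66.2891 − 59.0) / (68.1 − 59.0) = 7.2891 / 9.1 = 0.80100

0.801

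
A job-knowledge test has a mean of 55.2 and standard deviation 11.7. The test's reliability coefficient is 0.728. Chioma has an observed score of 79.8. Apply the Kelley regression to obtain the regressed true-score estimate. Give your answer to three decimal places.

73.109

T̂ = 0.728(79.8) + 0.272(55.2) = 58.0944 + 15.0144 = 73.1088 → 73.109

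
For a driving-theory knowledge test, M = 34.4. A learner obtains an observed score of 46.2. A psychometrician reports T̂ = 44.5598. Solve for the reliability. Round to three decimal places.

0.861

T̂ = ρX + (1 − ρ)μ  ⇒  T̂ − μ = ρ(X − μ)
ρ = (T̂ − μ)/(X − μ) = (44.5598 − 34.4) / (46.2 − 34.4) = 10.1598 / 11.8 = 0.86100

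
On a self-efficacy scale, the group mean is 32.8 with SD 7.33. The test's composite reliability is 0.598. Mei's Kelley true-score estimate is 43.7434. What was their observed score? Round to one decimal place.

T̂ = ρX + (1 − ρ)μ  ⇒  X = (T̂ − (1 − ρ)μ) / ρ
X = (43.7434 − 0.402 × 32.8) / 0.598 = (43.7434 − 13.1856) / 0.598 = 30.5578 / 0.598 = 51.100

51.1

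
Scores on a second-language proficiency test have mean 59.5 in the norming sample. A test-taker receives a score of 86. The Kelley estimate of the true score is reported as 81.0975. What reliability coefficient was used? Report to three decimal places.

T̂ = ρX + (1 − ρ)μ  ⇒  T̂ − μ = ρ(X − μ)
ρ = (T̂ − μ)/(X − μ) = (81.0975 − 59.5) / (86 − 59.5) = 21.5975 / 26.5 = 0.81500

0.815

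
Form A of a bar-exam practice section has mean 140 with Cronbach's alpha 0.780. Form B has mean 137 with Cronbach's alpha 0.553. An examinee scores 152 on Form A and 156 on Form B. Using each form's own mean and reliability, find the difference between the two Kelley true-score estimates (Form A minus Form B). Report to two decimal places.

T̂_A = 0.780(152) + 0.220(140) = 149.3600
T̂_B = 0.553(156) + 0.447(137) = 147.5070
T̂_A − T̂_B = 1.8530

1.85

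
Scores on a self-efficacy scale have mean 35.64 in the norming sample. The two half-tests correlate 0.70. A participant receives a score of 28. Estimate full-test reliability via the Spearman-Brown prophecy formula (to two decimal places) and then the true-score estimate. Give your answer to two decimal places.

29.38

Spearman-Brown: ρ = 2r/(1 + r) = 2(0.70)/(1 + 0.70) = 1.400/1.70 = 0.8235 → 0.82
T̂ = 0.82(28) + 0.18(35.64) = 22.96 + 6.4152 = 29.375 → 29.38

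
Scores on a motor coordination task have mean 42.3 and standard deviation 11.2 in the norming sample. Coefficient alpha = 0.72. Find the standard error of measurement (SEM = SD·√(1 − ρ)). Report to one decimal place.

SEM = SD · √(1 − ρ) = 11.2 × √0.28 = 11.2 × 0.5292 = 5.926

5.9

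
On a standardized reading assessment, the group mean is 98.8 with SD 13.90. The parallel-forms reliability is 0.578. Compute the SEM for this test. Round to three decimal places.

9.030

SEM = SD · √(1 − ρ) = 13.90 × √0.422 = 13.90 × 0.6496 = 9.0297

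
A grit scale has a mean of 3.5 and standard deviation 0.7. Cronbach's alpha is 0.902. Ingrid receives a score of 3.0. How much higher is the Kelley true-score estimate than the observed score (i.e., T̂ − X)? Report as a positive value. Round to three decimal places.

0.049

T̂ = 0.902(3.0) + 0.098(3.5) = 2.7060 + 0.3430 = 3.04900 → 3.0490
T̂ − X = 3.0490 − 3.0 = 0.0490 → 0.049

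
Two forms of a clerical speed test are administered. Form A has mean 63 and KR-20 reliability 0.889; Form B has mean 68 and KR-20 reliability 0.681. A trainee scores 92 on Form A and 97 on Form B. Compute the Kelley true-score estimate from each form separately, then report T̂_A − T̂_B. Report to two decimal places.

1.03

T̂_A = 0.889(92) + 0.111(63) = 88.7810
T̂_B = 0.681(97) + 0.319(68) = 87.7490
T̂_A − T̂_B = 1.0320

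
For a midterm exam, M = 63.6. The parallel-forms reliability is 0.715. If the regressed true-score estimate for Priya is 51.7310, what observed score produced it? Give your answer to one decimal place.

47.0

T̂ = ρX + (1 − ρ)μ  ⇒  X = (T̂ − (1 − ρ)μ) / ρ
X = (51.7310 − 0.285 × 63.6) / 0.715 = (51.7310 − 18.1260) / 0.715 = 33.6050 / 0.715 = 47.000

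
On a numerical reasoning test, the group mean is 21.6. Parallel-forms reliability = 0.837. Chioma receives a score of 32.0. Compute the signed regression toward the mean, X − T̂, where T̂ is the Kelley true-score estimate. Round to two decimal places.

1.70

Kelley's formula gives T̂ = 0.837·32.0 + 0.163·21.6 = 26.7840 + 3.5208 = 30.3048.
X − T̂ = 32.0 − 30.305 = 1.695 → 1.70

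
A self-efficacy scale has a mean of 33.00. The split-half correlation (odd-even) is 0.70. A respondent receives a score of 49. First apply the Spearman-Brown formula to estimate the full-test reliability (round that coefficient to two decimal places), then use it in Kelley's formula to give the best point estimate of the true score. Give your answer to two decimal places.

46.12

Spearman-Brown: ρ = 2r/(1 + r) = 2(0.70)/(1 + 0.70) = 1.400/1.70 = 0.8235 → 0.82
Kelley's formula gives T̂ = 0.82·49 + 0.18·33.00 = 40.18 + 5.9400 = 46.120.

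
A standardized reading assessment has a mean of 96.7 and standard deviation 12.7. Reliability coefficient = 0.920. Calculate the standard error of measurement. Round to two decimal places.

SEM = SD · √(1 − ρ) = 12.7 × √0.080 = 12.7 × 0.2828 = 3.592

3.59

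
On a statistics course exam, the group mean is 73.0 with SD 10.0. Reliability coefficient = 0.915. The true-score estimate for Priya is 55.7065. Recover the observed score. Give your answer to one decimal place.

T̂ = ρX + (1 − ρ)μ  ⇒  X = (T̂ − (1 − ρ)μ) / ρ
X = (55.7065 − 0.085 × 73.0) / 0.915 = (55.7065 − 6.2050) / 0.915 = 49.5015 / 0.915 = 54.100

54.1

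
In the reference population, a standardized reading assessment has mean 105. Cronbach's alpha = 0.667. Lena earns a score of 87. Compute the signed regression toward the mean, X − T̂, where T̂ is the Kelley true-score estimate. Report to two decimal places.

Kelley's formula gives T̂ = 0.667·87 + 0.333·105 = 58.029 + 34.965 = 92.9940.
X − T̂ = 87 − 92.994 = -5.994 → -5.99

-5.99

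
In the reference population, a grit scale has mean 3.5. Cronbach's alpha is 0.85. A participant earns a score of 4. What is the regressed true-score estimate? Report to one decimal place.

3.9

Kelley's formula gives T̂ = 0.85·4 + 0.15·3.5 = 3.40 + 0.525 = 3.92.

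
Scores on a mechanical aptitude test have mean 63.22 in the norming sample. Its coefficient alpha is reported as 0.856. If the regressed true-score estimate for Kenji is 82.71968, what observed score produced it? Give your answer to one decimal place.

86.0

T̂ = ρX + (1 − ρ)μ  ⇒  X = (T̂ − (1 − ρ)μ) / ρ
X = (82.71968 − 0.144 × 63.22) / 0.856 = (82.71968 − 9.10368) / 0.856 = 73.61600 / 0.856 = 86.000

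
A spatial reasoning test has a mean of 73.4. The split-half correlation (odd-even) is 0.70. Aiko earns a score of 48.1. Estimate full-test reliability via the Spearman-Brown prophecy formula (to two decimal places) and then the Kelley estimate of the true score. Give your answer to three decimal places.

52.654

Spearman-Brown: ρ = 2r/(1 + r) = 2(0.70)/(1 + 0.70) = 1.400/1.70 = 0.8235 → 0.82
T̂ = 0.82(48.1) + 0.18(73.4) = 39.442 + 13.212 = 52.6540 → 52.654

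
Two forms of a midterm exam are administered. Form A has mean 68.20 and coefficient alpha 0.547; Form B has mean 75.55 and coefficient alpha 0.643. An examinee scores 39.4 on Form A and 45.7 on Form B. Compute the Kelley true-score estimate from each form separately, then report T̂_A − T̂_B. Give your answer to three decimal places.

-3.910

T̂_A = 0.547(39.4) + 0.453(68.20) = 52.44640
T̂_B = 0.643(45.7) + 0.357(75.55) = 56.35645
T̂_A − T̂_B = -3.91005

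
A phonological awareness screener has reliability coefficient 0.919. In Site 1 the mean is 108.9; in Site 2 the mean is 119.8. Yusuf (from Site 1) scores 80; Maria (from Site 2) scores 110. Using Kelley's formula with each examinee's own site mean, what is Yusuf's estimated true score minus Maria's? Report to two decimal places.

T̂_Yusuf = 0.919(80) + 0.081(108.9) = 82.3409
T̂_Maria = 0.919(110) + 0.081(119.8) = 110.7938
Difference = 82.3409 − 110.7938 = -28.4529

-28.45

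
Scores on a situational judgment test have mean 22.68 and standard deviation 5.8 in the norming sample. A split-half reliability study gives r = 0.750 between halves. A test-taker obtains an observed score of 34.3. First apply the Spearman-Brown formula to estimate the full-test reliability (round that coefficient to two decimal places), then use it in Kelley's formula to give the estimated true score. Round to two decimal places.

Spearman-Brown: ρ = 2r/(1 + r) = 2(0.750)/(1 + 0.750) = 1.5000/1.750 = 0.8571 → 0.86
T̂ = ρX + (1 − ρ)μ
  = 0.86 × 34.3 + 0.14 × 22.68
  = 29.498 + 3.1752
  = 32.673
  ≈ 32.67

32.67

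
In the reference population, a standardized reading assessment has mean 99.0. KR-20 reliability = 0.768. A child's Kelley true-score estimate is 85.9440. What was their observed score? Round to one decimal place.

T̂ = ρX + (1 − ρ)μ  ⇒  X = (T̂ − (1 − ρ)μ) / ρ
X = (85.9440 − 0.232 × 99.0) / 0.768 = (85.9440 − 22.9680) / 0.768 = 62.9760 / 0.768 = 82.000

82.0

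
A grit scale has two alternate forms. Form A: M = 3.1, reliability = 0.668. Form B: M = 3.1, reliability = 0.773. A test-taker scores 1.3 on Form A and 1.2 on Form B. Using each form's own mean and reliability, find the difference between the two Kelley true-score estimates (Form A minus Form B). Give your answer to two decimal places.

0.27

T̂_A = 0.668(1.3) + 0.332(3.1) = 1.8976
T̂_B = 0.773(1.2) + 0.227(3.1) = 1.6313
T̂_A − T̂_B = 0.2663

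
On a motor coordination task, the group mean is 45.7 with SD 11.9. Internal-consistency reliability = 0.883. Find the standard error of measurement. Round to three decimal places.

4.070

SEM = SD · √(1 − ρ) = 11.9 × √0.117 = 11.9 × 0.3421 = 4.0704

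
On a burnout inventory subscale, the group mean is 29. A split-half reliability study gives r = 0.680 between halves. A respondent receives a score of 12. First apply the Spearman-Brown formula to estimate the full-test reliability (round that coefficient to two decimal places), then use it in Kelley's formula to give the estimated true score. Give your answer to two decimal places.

Spearman-Brown: ρ = 2r/(1 + r) = 2(0.680)/(1 + 0.680) = 1.3600/1.680 = 0.8095 → 0.81
T̂ = 0.81(12) + 0.19(29) = 9.72 + 5.51 = 15.230 → 15.23

15.23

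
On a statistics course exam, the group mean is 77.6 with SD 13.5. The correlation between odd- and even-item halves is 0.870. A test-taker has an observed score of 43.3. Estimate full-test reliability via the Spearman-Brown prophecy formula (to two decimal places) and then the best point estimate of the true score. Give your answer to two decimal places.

45.70

Spearman-Brown: ρ = 2r/(1 + r) = 2(0.870)/(1 + 0.870) = 1.7400/1.870 = 0.9305 → 0.93
T̂ = 0.93(43.3) + 0.07(77.6) = 40.269 + 5.432 = 45.701 → 45.70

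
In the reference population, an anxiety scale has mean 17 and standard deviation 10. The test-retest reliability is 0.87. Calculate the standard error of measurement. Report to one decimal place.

3.6

SEM = SD · √(1 − ρ) = 10 × √0.13 = 10 × 0.3606 = 3.606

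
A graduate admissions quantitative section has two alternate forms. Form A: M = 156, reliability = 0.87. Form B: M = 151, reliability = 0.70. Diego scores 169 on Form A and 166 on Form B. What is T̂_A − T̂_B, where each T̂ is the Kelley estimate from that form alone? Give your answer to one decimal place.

T̂_A = 0.87(169) + 0.13(156) = 167.310
T̂_B = 0.70(166) + 0.30(151) = 161.500
T̂_A − T̂_B = 5.810

5.8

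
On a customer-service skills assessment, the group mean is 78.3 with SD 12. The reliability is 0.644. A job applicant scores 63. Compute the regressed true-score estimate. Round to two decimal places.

Regress the observed score toward the mean by the unreliability: T̂ = 0.644·63 + 0.356·78.3 = 40.572 + 27.8748 = 68.447.

68.45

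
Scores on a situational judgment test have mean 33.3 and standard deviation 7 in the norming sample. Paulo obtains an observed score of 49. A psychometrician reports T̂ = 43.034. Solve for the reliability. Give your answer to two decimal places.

0.62

T̂ = ρX + (1 − ρ)μ  ⇒  T̂ − μ = ρ(X − μ)
ρ = (T̂ − μ)/(X − μ) = (43.034 − 33.3) / (49 − 33.3) = 9.734 / 15.7 = 0.6200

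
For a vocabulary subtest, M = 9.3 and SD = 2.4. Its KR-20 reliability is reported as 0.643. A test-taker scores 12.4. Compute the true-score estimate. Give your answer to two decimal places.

T̂ = 0.643(12.4) + 0.357(9.3) = 7.9732 + 3.3201 = 11.293 → 11.29

11.29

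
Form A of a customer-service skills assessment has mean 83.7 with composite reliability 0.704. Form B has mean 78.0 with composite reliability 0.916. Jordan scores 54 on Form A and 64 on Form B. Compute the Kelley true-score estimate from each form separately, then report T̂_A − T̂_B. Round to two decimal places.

T̂_A = 0.704(54) + 0.296(83.7) = 62.7912
T̂_B = 0.916(64) + 0.084(78.0) = 65.1760
T̂_A − T̂_B = -2.3848

-2.38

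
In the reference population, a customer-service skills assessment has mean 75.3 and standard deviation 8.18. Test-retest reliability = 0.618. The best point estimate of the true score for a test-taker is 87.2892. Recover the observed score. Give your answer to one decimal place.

T̂ = ρX + (1 − ρ)μ  ⇒  X = (T̂ − (1 − ρ)μ) / ρ
X = (87.2892 − 0.382 × 75.3) / 0.618 = (87.2892 − 28.7646) / 0.618 = 58.5246 / 0.618 = 94.700

94.7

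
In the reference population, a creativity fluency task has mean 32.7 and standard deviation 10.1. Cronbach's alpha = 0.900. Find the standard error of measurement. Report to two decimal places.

3.19

SEM = SD · √(1 − ρ) = 10.1 × √0.100 = 10.1 × 0.3162 = 3.194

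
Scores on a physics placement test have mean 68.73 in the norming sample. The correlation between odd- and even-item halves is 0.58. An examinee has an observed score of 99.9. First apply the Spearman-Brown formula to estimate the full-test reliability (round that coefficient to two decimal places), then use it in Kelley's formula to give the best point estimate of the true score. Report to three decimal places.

91.484

Spearman-Brown: ρ = 2r/(1 + r) = 2(0.58)/(1 + 0.58) = 1.160/1.58 = 0.7342 → 0.73
T̂ = ρX + (1 − ρ)μ
  = 0.73 × 99.9 + 0.27 × 68.73
  = 72.927 + 18.5571
  = 91.4841
  ≈ 91.484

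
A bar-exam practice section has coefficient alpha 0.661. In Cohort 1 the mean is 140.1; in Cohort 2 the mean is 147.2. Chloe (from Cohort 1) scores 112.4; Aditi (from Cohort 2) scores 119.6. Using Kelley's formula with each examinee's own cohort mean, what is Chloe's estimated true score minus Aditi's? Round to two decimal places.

T̂_Chloe = 0.661(112.4) + 0.339(140.1) = 121.7903
T̂_Aditi = 0.661(119.6) + 0.339(147.2) = 128.9564
Difference = 121.7903 − 128.9564 = -7.1661

-7.17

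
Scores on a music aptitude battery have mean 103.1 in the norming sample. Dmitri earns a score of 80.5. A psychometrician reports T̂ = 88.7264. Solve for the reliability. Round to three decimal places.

0.636

T̂ = ρX + (1 − ρ)μ  ⇒  T̂ − μ = ρ(X − μ)
ρ = (T̂ − μ)/(X − μ) = (88.7264 − 103.1) / (80.5 − 103.1) = -14.3736 / -22.6 = 0.63600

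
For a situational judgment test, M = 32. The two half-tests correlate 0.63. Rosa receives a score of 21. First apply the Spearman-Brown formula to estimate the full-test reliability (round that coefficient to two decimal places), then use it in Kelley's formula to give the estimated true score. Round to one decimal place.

Spearman-Brown: ρ = 2r/(1 + r) = 2(0.63)/(1 + 0.63) = 1.260/1.63 = 0.7730 → 0.77
T̂ = ρX + (1 − ρ)μ
  = 0.77 × 21 + 0.23 × 32
  = 16.17 + 7.36
  = 23.53
  ≈ 23.5

23.5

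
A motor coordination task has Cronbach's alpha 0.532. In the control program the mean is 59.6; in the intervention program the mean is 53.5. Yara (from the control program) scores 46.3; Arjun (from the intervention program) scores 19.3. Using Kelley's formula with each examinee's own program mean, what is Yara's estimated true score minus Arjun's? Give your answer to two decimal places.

T̂_Yara = 0.532(46.3) + 0.468(59.6) = 52.5244
T̂_Arjun = 0.532(19.3) + 0.468(53.5) = 35.3056
Difference = 52.5244 − 35.3056 = 17.2188

17.22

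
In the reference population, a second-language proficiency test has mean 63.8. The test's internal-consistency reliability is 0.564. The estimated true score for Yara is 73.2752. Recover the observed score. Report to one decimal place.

80.6

T̂ = ρX + (1 − ρ)μ  ⇒  X = (T̂ − (1 − ρ)μ) / ρ
X = (73.2752 − 0.436 × 63.8) / 0.564 = (73.2752 − 27.8168) / 0.564 = 45.4584 / 0.564 = 80.600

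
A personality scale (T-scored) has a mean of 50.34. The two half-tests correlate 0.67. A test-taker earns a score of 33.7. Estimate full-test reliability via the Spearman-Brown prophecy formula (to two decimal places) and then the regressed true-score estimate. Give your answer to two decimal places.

37.03

Spearman-Brown: ρ = 2r/(1 + r) = 2(0.67)/(1 + 0.67) = 1.340/1.67 = 0.8024 → 0.80
T̂ = ρX + (1 − ρ)μ
  = 0.80 × 33.7 + 0.20 × 50.34
  = 26.960 + 10.0680
  = 37.028
  ≈ 37.03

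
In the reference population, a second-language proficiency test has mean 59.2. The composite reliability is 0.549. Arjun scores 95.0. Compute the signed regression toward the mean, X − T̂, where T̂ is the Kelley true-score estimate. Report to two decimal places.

16.15

T̂ = ρX + (1 − ρ)μ
  = 0.549 × 95.0 + 0.451 × 59.2
  = 52.1550 + 26.6992
  = 78.8542
  ≈ 78.854
X − T̂ = 95.0 − 78.854 = 16.146 → 16.15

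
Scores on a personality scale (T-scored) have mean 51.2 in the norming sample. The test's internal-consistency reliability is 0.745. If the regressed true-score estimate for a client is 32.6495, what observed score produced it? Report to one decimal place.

T̂ = ρX + (1 − ρ)μ  ⇒  X = (T̂ − (1 − ρ)μ) / ρ
X = (32.6495 − 0.255 × 51.2) / 0.745 = (32.6495 − 13.0560) / 0.745 = 19.5935 / 0.745 = 26.300

26.3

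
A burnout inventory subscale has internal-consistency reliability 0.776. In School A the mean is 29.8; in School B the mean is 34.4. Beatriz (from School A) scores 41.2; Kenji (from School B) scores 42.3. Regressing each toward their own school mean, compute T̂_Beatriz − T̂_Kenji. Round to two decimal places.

-1.88

T̂_Beatriz = 0.776(41.2) + 0.224(29.8) = 38.6464
T̂_Kenji = 0.776(42.3) + 0.224(34.4) = 40.5304
Difference = 38.6464 − 40.5304 = -1.8840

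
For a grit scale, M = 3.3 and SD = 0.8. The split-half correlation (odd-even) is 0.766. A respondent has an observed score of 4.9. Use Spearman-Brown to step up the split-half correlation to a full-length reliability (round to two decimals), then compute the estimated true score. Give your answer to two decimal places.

4.69

Spearman-Brown: ρ = 2r/(1 + r) = 2(0.766)/(1 + 0.766) = 1.5320/1.766 = 0.8675 → 0.87
T̂ = 0.87(4.9) + 0.13(3.3) = 4.263 + 0.429 = 4.692 → 4.69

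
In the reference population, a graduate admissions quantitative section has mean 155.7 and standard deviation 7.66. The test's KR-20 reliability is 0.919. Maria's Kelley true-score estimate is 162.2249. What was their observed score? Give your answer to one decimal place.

162.8

T̂ = ρX + (1 − ρ)μ  ⇒  X = (T̂ − (1 − ρ)μ) / ρ
X = (162.2249 − 0.081 × 155.7) / 0.919 = (162.2249 − 12.6117) / 0.919 = 149.6132 / 0.919 = 162.800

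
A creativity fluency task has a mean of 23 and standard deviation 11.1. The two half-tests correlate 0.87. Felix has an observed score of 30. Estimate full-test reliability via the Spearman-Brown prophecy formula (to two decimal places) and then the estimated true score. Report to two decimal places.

Spearman-Brown: ρ = 2r/(1 + r) = 2(0.87)/(1 + 0.87) = 1.740/1.87 = 0.9305 → 0.93
Weight the observed score by reliability and the mean by (1 − reliability): T̂ = 0.93·30 + 0.07·23 = 27.90 + 1.61 = 29.510.

29.51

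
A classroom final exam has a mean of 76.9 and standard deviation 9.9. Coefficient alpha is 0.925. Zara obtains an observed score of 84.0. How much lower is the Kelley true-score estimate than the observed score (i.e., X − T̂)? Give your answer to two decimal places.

0.53

Kelley's formula gives T̂ = 0.925·84.0 + 0.075·76.9 = 77.7000 + 5.7675 = 83.4675.
X − T̂ = 84.0 − 83.468 = 0.532 → 0.53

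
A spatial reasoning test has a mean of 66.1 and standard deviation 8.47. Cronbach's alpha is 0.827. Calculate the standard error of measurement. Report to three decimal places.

3.523

SEM = SD · √(1 − ρ) = 8.47 × √0.173 = 8.47 × 0.4159 = 3.5229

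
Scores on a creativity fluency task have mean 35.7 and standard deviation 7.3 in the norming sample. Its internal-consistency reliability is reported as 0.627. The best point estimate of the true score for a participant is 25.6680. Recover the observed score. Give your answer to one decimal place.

T̂ = ρX + (1 − ρ)μ  ⇒  X = (T̂ − (1 − ρ)μ) / ρ
X = (25.6680 − 0.373 × 35.7) / 0.627 = (25.6680 − 13.3161) / 0.627 = 12.3519 / 0.627 = 19.700

19.7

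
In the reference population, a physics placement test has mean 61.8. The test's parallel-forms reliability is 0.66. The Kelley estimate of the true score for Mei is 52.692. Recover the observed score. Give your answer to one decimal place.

48.0

T̂ = ρX + (1 − ρ)μ  ⇒  X = (T̂ − (1 − ρ)μ) / ρ
X = (52.692 − 0.34 × 61.8) / 0.66 = (52.692 − 21.012) / 0.66 = 31.680 / 0.66 = 48.000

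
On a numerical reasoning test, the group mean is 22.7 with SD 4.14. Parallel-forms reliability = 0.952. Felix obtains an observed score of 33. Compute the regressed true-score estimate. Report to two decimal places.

T̂ = ρX + (1 − ρ)μ
  = 0.952 × 33 + 0.048 × 22.7
  = 31.416 + 1.0896
  = 32.506
  ≈ 32.51

32.51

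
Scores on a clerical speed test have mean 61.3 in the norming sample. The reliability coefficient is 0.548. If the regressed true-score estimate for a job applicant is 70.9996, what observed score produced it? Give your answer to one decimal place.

79.0

T̂ = ρX + (1 − ρ)μ  ⇒  X = (T̂ − (1 − ρ)μ) / ρ
X = (70.9996 − 0.452 × 61.3) / 0.548 = (70.9996 − 27.7076) / 0.548 = 43.2920 / 0.548 = 79.000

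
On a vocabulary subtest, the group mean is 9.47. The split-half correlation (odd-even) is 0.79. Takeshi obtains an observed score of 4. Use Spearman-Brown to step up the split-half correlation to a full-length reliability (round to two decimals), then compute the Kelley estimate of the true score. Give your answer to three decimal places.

4.656

Spearman-Brown: ρ = 2r/(1 + r) = 2(0.79)/(1 + 0.79) = 1.580/1.79 = 0.8827 → 0.88
Regress the observed score toward the mean by the unreliability: T̂ = 0.88·4 + 0.12·9.47 = 3.52 + 1.1364 = 4.6564.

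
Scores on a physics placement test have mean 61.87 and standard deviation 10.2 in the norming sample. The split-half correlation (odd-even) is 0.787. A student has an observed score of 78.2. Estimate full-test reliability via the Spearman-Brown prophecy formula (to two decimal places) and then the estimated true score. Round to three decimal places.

76.240

Spearman-Brown: ρ = 2r/(1 + r) = 2(0.787)/(1 + 0.787) = 1.5740/1.787 = 0.8808 → 0.88
T̂ = 0.88(78.2) + 0.12(61.87) = 68.816 + 7.4244 = 76.2404 → 76.240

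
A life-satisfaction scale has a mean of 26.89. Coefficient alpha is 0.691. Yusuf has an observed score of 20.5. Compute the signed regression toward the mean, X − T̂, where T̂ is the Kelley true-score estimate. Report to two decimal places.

-1.97

T̂ = 0.691(20.5) + 0.309(26.89) = 14.1655 + 8.30901 = 22.4745 → 22.475
X − T̂ = 20.5 − 22.475 = -1.975 → -1.97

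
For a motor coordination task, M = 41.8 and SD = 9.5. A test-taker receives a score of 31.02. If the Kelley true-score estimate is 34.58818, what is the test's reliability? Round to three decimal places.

T̂ = ρX + (1 − ρ)μ  ⇒  T̂ − μ = ρ(X − μ)
ρ = (T̂ − μ)/(X − μ) = (34.58818 − 41.8) / (31.02 − 41.8) = -7.21182 / -10.78 = 0.66900

0.669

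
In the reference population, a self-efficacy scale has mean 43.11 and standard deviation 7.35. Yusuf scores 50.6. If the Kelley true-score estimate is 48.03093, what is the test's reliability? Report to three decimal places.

0.657

T̂ = ρX + (1 − ρ)μ  ⇒  T̂ − μ = ρ(X − μ)
ρ = (T̂ − μ)/(X − μ) = (48.03093 − 43.11) / (50.6 − 43.11) = 4.92093 / 7.49 = 0.65700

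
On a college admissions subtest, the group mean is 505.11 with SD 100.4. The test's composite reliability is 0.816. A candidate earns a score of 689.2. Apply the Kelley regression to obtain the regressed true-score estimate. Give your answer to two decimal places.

655.33

T̂ = 0.816(689.2) + 0.184(505.11) = 562.3872 + 92.94024 = 655.327 → 655.33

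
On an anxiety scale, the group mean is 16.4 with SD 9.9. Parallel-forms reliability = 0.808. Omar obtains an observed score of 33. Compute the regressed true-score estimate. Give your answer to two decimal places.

29.81

T̂ = 0.808(33) + 0.192(16.4) = 26.664 + 3.1488 = 29.813 → 29.81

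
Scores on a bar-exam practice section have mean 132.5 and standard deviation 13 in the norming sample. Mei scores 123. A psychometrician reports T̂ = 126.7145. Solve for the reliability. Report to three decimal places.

T̂ = ρX + (1 − ρ)μ  ⇒  T̂ − μ = ρ(X − μ)
ρ = (T̂ − μ)/(X − μ) = (126.7145 − 132.5) / (123 − 132.5) = -5.7855 / -9.5 = 0.60900

0.609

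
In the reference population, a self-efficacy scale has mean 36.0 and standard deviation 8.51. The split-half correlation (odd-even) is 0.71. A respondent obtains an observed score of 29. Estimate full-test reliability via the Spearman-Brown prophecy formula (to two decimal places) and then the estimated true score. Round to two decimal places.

30.19

Spearman-Brown: ρ = 2r/(1 + r) = 2(0.71)/(1 + 0.71) = 1.420/1.71 = 0.8304 → 0.83
T̂ = ρX + (1 − ρ)μ
  = 0.83 × 29 + 0.17 × 36.0
  = 24.07 + 6.120
  = 30.190
  ≈ 30.19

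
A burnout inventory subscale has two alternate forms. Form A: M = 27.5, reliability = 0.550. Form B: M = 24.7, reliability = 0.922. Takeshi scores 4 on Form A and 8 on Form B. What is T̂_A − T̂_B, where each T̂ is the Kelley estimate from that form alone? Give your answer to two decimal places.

5.27

T̂_A = 0.550(4) + 0.450(27.5) = 14.5750
T̂_B = 0.922(8) + 0.078(24.7) = 9.3026
T̂_A − T̂_B = 5.2724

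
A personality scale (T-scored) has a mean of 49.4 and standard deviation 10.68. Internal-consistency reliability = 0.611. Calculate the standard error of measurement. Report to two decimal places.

6.66

SEM = SD · √(1 − ρ) = 10.68 × √0.389 = 10.68 × 0.6237 = 6.661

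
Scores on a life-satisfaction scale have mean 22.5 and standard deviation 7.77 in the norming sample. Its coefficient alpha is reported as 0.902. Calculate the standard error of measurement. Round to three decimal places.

SEM = SD · √(1 − ρ) = 7.77 × √0.098 = 7.77 × 0.3130 = 2.4324

2.432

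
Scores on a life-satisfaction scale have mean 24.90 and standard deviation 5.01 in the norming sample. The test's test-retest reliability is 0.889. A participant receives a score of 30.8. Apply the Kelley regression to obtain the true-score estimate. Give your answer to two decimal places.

T̂ = ρX + (1 − ρ)μ
  = 0.889 × 30.8 + 0.111 × 24.90
  = 27.3812 + 2.76390
  = 30.145
  ≈ 30.15

30.15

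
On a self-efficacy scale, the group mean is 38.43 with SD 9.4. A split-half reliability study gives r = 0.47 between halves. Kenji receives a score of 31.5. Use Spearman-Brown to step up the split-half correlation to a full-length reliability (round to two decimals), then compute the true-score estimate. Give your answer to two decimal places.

33.99

Spearman-Brown: ρ = 2r/(1 + r) = 2(0.47)/(1 + 0.47) = 0.940/1.47 = 0.6395 → 0.64
T̂ = ρX + (1 − ρ)μ
  = 0.64 × 31.5 + 0.36 × 38.43
  = 20.160 + 13.8348
  = 33.995
  ≈ 33.99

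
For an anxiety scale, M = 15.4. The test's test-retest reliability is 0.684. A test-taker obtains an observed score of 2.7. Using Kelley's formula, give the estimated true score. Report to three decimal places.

6.713

T̂ = 0.684(2.7) + 0.316(15.4) = 1.8468 + 4.8664 = 6.7132 → 6.713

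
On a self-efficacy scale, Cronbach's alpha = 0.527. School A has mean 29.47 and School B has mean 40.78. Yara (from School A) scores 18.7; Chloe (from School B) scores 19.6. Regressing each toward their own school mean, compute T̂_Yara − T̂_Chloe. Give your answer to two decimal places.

T̂_Yara = 0.527(18.7) + 0.473(29.47) = 23.7942
T̂_Chloe = 0.527(19.6) + 0.473(40.78) = 29.6181
Difference = 23.7942 − 29.6181 = -5.8239

-5.82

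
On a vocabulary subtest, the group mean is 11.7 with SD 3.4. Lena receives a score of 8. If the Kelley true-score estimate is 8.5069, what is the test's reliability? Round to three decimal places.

T̂ = ρX + (1 − ρ)μ  ⇒  T̂ − μ = ρ(X − μ)
ρ = (T̂ − μ)/(X − μ) = (8.5069 − 11.7) / (8 − 11.7) = -3.1931 / -3.7 = 0.86300

0.863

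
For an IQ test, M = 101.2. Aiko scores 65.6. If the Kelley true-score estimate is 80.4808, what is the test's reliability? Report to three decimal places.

T̂ = ρX + (1 − ρ)μ  ⇒  T̂ − μ = ρ(X − μ)
ρ = (T̂ − μ)/(X − μ) = (80.4808 − 101.2) / (65.6 − 101.2) = -20.7192 / -35.6 = 0.58200

0.582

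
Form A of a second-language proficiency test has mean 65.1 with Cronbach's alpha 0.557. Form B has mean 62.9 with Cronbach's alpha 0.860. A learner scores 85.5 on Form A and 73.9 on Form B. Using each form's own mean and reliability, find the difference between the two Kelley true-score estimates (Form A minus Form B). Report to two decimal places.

T̂_A = 0.557(85.5) + 0.443(65.1) = 76.4628
T̂_B = 0.860(73.9) + 0.140(62.9) = 72.3600
T̂_A − T̂_B = 4.1028

4.10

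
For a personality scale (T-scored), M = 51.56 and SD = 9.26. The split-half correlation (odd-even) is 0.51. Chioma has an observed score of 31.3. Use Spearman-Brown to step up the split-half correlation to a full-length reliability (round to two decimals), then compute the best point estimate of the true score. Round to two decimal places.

Spearman-Brown: ρ = 2r/(1 + r) = 2(0.51)/(1 + 0.51) = 1.020/1.51 = 0.6755 → 0.68
T̂ = ρX + (1 − ρ)μ
  = 0.68 × 31.3 + 0.32 × 51.56
  = 21.284 + 16.4992
  = 37.783
  ≈ 37.78

37.78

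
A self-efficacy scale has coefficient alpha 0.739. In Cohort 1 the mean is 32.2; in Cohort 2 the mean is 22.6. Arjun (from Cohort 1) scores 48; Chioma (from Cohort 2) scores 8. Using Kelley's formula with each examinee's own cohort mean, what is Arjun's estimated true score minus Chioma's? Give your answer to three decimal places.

32.066

T̂_Arjun = 0.739(48) + 0.261(32.2) = 43.87620
T̂_Chioma = 0.739(8) + 0.261(22.6) = 11.81060
Difference = 43.87620 − 11.81060 = 32.06560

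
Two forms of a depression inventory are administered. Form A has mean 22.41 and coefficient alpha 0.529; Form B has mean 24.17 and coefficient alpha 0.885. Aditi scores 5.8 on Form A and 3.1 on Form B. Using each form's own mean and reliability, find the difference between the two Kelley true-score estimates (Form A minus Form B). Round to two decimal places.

T̂_A = 0.529(5.8) + 0.471(22.41) = 13.6233
T̂_B = 0.885(3.1) + 0.115(24.17) = 5.5230
T̂_A − T̂_B = 8.1003

8.10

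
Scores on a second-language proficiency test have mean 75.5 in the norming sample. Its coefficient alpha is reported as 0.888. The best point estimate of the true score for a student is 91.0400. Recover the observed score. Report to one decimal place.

T̂ = ρX + (1 − ρ)μ  ⇒  X = (T̂ − (1 − ρ)μ) / ρ
X = (91.0400 − 0.112 × 75.5) / 0.888 = (91.0400 − 8.4560) / 0.888 = 82.5840 / 0.888 = 93.000

93.0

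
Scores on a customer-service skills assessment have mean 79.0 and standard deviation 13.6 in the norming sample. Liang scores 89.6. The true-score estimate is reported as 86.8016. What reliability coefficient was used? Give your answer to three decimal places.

T̂ = ρX + (1 − ρ)μ  ⇒  T̂ − μ = ρ(X − μ)
ρ = (T̂ − μ)/(X − μ) = (86.8016 − 79.0) / (89.6 − 79.0) = 7.8016 / 10.6 = 0.73600

0.736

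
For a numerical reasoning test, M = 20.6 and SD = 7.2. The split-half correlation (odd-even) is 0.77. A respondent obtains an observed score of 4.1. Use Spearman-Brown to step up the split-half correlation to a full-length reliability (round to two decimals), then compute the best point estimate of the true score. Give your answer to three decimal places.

6.245

Spearman-Brown: ρ = 2r/(1 + r) = 2(0.77)/(1 + 0.77) = 1.540/1.77 = 0.8701 → 0.87
T̂ = ρX + (1 − ρ)μ
  = 0.87 × 4.1 + 0.13 × 20.6
  = 3.567 + 2.678
  = 6.2450
  ≈ 6.245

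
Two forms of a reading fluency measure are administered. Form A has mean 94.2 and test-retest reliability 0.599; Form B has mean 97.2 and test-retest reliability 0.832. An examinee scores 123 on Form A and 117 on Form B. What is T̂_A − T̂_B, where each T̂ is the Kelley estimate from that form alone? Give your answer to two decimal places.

T̂_A = 0.599(123) + 0.401(94.2) = 111.4512
T̂_B = 0.832(117) + 0.168(97.2) = 113.6736
T̂_A − T̂_B = -2.2224

-2.22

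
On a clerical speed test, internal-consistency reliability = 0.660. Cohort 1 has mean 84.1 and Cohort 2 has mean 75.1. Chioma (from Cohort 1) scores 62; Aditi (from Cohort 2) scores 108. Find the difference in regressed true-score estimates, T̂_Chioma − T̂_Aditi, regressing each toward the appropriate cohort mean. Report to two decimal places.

T̂_Chioma = 0.660(62) + 0.340(84.1) = 69.5140
T̂_Aditi = 0.660(108) + 0.340(75.1) = 96.8140
Difference = 69.5140 − 96.8140 = -27.3000

-27.30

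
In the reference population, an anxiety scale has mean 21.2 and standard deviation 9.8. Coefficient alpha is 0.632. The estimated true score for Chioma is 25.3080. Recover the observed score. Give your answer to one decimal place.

T̂ = ρX + (1 − ρ)μ  ⇒  X = (T̂ − (1 − ρ)μ) / ρ
X = (25.3080 − 0.368 × 21.2) / 0.632 = (25.3080 − 7.8016) / 0.632 = 17.5064 / 0.632 = 27.700

27.7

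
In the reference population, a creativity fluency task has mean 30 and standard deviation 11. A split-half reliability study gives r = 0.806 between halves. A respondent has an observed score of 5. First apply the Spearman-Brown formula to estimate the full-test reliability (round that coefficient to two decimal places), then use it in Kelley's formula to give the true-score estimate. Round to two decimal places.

7.75

Spearman-Brown: ρ = 2r/(1 + r) = 2(0.806)/(1 + 0.806) = 1.6120/1.806 = 0.8926 → 0.89
T̂ = 0.89(5) + 0.11(30) = 4.45 + 3.30 = 7.750 → 7.75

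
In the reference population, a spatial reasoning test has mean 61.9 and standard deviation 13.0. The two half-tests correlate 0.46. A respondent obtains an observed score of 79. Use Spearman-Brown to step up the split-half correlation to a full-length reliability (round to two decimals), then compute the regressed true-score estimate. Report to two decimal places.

Spearman-Brown: ρ = 2r/(1 + r) = 2(0.46)/(1 + 0.46) = 0.920/1.46 = 0.6301 → 0.63
T̂ = 0.63(79) + 0.37(61.9) = 49.77 + 22.903 = 72.673 → 72.67

72.67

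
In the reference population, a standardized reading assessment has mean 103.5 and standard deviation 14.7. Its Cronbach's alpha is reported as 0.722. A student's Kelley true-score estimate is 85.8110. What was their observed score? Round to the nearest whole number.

T̂ = ρX + (1 − ρ)μ  ⇒  X = (T̂ − (1 − ρ)μ) / ρ
X = (85.8110 − 0.278 × 103.5) / 0.722 = (85.8110 − 28.7730) / 0.722 = 57.0380 / 0.722 = 79.00

79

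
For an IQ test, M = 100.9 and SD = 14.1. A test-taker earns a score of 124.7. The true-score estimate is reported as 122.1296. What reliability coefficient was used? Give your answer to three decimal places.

T̂ = ρX + (1 − ρ)μ  ⇒  T̂ − μ = ρ(X − μ)
ρ = (T̂ − μ)/(X − μ) = (122.1296 − 100.9) / (124.7 − 100.9) = 21.2296 / 23.8 = 0.89200

0.892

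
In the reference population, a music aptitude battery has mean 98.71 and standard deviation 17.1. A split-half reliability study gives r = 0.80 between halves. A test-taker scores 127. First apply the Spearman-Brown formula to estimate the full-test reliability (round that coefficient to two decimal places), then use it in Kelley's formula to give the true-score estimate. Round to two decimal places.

Spearman-Brown: ρ = 2r/(1 + r) = 2(0.80)/(1 + 0.80) = 1.600/1.80 = 0.8889 → 0.89
T̂ = 0.89(127) + 0.11(98.71) = 113.03 + 10.8581 = 123.888 → 123.89

123.89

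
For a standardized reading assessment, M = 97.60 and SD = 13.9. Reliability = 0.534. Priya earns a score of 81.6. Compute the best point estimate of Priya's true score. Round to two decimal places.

89.06

T̂ = ρX + (1 − ρ)μ
  = 0.534 × 81.6 + 0.466 × 97.60
  = 43.5744 + 45.48160
  = 89.056
  ≈ 89.06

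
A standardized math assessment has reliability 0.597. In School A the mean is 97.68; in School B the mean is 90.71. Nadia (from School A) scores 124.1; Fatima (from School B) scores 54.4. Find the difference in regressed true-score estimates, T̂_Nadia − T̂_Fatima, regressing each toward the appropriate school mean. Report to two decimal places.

44.42

T̂_Nadia = 0.597(124.1) + 0.403(97.68) = 113.4527
T̂_Fatima = 0.597(54.4) + 0.403(90.71) = 69.0329
Difference = 113.4527 − 69.0329 = 44.4198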